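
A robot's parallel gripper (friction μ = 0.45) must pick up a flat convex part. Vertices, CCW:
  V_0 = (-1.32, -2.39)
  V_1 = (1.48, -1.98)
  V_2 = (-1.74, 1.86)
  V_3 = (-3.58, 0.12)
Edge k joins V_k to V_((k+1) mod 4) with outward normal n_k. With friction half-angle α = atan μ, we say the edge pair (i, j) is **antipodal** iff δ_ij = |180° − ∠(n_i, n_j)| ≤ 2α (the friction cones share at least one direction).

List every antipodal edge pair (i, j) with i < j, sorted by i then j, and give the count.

count = 2; pairs: (0,2), (1,3)

α = atan 0.45 = 24.23°;  2α = 48.46°
n_0 = (+0.1449, -0.9894)
n_1 = (+0.7663, +0.6425)
n_2 = (-0.6871, +0.7266)
n_3 = (-0.7431, -0.6691)
  (0,1): δ = 58.35°  ·
  (0,2): δ = 35.07°  ✓
  (0,3): δ = 123.67°  ·
  (1,2): δ = 86.58°  ·
  (1,3): δ = 2.02°  ✓
  (2,3): δ = 91.40°  ·
antipodal pairs: 2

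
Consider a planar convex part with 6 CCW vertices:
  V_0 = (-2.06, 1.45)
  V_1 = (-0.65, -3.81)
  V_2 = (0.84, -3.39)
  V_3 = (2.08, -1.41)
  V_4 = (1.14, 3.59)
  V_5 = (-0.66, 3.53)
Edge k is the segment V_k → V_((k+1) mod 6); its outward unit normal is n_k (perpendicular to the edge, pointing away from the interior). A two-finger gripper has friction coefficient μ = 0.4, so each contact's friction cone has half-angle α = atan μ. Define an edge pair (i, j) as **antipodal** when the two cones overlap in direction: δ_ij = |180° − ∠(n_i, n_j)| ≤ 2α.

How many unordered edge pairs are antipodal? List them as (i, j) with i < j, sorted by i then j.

count = 4; pairs: (0,3), (1,4), (1,5), (2,5)

α = atan 0.4 = 21.80°;  2α = 43.60°
n_0 = (-0.9659, -0.2589)
n_1 = (+0.2713, -0.9625)
n_2 = (+0.8475, -0.5308)
n_3 = (+0.9828, +0.1848)
n_4 = (-0.0333, +0.9994)
n_5 = (-0.8296, +0.5584)
  (0,1): δ = 89.26°  ·
  (0,2): δ = 47.06°  ·
  (0,3): δ = 4.36°  ✓
  (0,4): δ = 76.90°  ·
  (0,5): δ = 131.05°  ·
  (1,2): δ = 137.80°  ·
  (1,3): δ = 95.09°  ·
  (1,4): δ = 13.83°  ✓
  (1,5): δ = 40.31°  ✓
  (2,3): δ = 137.30°  ·
  (2,4): δ = 56.03°  ·
  (2,5): δ = 1.89°  ✓
  (3,4): δ = 98.74°  ·
  (3,5): δ = 44.59°  ·
  (4,5): δ = 125.85°  ·
antipodal pairs: 4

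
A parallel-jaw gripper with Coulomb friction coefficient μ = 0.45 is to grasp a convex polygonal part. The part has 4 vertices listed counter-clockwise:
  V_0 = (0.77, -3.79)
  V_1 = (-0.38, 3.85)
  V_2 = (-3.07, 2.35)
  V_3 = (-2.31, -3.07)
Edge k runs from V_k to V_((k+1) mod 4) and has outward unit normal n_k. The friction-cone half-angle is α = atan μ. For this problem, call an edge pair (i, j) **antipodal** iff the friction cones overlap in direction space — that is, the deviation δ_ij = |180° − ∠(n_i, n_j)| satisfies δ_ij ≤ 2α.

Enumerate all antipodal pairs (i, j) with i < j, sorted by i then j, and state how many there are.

count = 2; pairs: (0,2), (1,3)

α = atan 0.45 = 24.23°;  2α = 48.46°
n_0 = (+0.9889, +0.1488)
n_1 = (-0.4870, +0.8734)
n_2 = (-0.9903, -0.1389)
n_3 = (-0.2276, -0.9737)
  (0,1): δ = 69.42°  ·
  (0,2): δ = 0.58°  ✓
  (0,3): δ = 68.28°  ·
  (1,2): δ = 111.16°  ·
  (1,3): δ = 42.30°  ✓
  (2,3): δ = 111.14°  ·
antipodal pairs: 2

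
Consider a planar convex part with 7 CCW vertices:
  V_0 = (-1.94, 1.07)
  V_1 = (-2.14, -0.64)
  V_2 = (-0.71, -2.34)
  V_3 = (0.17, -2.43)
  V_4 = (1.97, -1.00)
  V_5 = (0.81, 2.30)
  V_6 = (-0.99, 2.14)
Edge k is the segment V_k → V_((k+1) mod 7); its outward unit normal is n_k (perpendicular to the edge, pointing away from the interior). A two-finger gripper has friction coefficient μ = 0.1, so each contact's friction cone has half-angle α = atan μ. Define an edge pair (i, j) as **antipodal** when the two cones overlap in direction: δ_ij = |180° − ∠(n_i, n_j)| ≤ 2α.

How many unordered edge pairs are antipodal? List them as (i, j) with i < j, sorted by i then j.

count = 2; pairs: (2,5), (3,6)

α = atan 0.1 = 5.71°;  2α = 11.42°
n_0 = (-0.9932, +0.1162)
n_1 = (-0.7653, -0.6437)
n_2 = (-0.1017, -0.9948)
n_3 = (+0.6220, -0.7830)
n_4 = (+0.9434, +0.3316)
n_5 = (-0.0885, +0.9961)
n_6 = (-0.7478, +0.6639)
  (0,1): δ = 133.26°  ·
  (0,2): δ = 89.17°  ·
  (0,3): δ = 44.86°  ·
  (0,4): δ = 26.04°  ·
  (0,5): δ = 101.75°  ·
  (0,6): δ = 145.07°  ·
  (1,2): δ = 135.91°  ·
  (1,3): δ = 91.60°  ·
  (1,4): δ = 20.70°  ·
  (1,5): δ = 55.01°  ·
  (1,6): δ = 98.33°  ·
  (2,3): δ = 135.70°  ·
  (2,4): δ = 64.79°  ·
  (2,5): δ = 10.92°  ✓
  (2,6): δ = 54.24°  ·
  (3,4): δ = 109.10°  ·
  (3,5): δ = 33.39°  ·
  (3,6): δ = 9.93°  ✓
  (4,5): δ = 104.29°  ·
  (4,6): δ = 60.97°  ·
  (5,6): δ = 136.68°  ·
antipodal pairs: 2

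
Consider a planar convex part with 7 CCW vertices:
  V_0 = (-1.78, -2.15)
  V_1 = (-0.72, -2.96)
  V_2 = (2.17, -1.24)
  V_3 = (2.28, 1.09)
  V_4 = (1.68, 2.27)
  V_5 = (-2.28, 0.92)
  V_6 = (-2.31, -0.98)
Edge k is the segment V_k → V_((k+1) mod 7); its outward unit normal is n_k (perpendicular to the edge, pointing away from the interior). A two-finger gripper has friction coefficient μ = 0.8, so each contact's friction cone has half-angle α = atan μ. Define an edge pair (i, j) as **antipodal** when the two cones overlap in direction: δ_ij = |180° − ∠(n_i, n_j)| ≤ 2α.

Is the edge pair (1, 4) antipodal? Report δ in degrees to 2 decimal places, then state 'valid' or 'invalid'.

δ = 11.93°, valid

α = atan 0.8 = 38.66°;  2α = 77.32°
edge 1: e_1 = (+2.89, +1.72);  n_1 = (+0.5114, -0.8593)
edge 4: e_4 = (-3.96, -1.35);  n_4 = (-0.3227, +0.9465)
∠(n_1, n_4) = 168.07°
δ = |180° − 168.07°| = 11.93°
11.93° ≤ 2α = 77.32°  →  valid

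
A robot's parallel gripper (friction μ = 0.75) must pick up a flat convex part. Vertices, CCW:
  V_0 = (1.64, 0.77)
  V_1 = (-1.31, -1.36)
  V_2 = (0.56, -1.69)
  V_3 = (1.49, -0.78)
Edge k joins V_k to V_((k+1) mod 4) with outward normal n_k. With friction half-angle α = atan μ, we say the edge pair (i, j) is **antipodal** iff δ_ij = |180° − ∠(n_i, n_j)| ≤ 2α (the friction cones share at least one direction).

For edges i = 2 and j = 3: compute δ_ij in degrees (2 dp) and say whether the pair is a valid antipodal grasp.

α = atan 0.75 = 36.87°;  2α = 73.74°
edge 2: e_2 = (+0.93, +0.91);  n_2 = (+0.6994, -0.7148)
edge 3: e_3 = (+0.15, +1.55);  n_3 = (+0.9954, -0.0963)
∠(n_2, n_3) = 40.10°
δ = |180° − 40.10°| = 139.90°
139.90° > 2α = 73.74°  →  invalid

δ = 139.90°, invalid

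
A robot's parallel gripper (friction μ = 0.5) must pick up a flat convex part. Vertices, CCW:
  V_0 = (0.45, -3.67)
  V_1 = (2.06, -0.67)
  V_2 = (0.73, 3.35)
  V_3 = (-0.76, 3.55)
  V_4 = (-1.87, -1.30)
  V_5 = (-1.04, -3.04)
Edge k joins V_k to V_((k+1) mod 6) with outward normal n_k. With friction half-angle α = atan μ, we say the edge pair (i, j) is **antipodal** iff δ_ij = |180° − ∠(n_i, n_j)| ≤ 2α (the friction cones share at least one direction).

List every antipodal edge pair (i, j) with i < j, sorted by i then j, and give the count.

count = 5; pairs: (0,3), (1,3), (1,4), (1,5), (2,5)

α = atan 0.5 = 26.57°;  2α = 53.13°
n_0 = (+0.8811, -0.4729)
n_1 = (+0.9494, +0.3141)
n_2 = (+0.1330, +0.9911)
n_3 = (-0.9748, +0.2231)
n_4 = (-0.9026, -0.4305)
n_5 = (-0.3894, -0.9211)
  (0,1): δ = 133.47°  ·
  (0,2): δ = 69.42°  ·
  (0,3): δ = 15.33°  ✓
  (0,4): δ = 53.72°  ·
  (0,5): δ = 95.30°  ·
  (1,2): δ = 115.95°  ·
  (1,3): δ = 31.20°  ✓
  (1,4): δ = 7.20°  ✓
  (1,5): δ = 48.77°  ✓
  (2,3): δ = 95.25°  ·
  (2,4): δ = 56.85°  ·
  (2,5): δ = 15.27°  ✓
  (3,4): δ = 141.61°  ·
  (3,5): δ = 100.03°  ·
  (4,5): δ = 138.42°  ·
antipodal pairs: 5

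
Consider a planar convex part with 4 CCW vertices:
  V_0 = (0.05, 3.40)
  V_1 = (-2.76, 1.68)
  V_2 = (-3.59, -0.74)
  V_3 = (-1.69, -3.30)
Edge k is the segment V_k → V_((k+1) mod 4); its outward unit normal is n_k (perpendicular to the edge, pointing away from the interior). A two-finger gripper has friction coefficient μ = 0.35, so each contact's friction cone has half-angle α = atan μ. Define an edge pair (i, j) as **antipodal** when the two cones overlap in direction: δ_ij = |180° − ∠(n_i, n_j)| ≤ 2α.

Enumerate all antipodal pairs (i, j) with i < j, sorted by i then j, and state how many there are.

α = atan 0.35 = 19.29°;  2α = 38.58°
n_0 = (-0.5221, +0.8529)
n_1 = (-0.9459, +0.3244)
n_2 = (-0.8030, -0.5960)
n_3 = (+0.9679, -0.2514)
  (0,1): δ = 140.40°  ·
  (0,2): δ = 84.89°  ·
  (0,3): δ = 43.97°  ·
  (1,2): δ = 124.49°  ·
  (1,3): δ = 4.37°  ✓
  (2,3): δ = 51.14°  ·
antipodal pairs: 1

count = 1; pairs: (1,3)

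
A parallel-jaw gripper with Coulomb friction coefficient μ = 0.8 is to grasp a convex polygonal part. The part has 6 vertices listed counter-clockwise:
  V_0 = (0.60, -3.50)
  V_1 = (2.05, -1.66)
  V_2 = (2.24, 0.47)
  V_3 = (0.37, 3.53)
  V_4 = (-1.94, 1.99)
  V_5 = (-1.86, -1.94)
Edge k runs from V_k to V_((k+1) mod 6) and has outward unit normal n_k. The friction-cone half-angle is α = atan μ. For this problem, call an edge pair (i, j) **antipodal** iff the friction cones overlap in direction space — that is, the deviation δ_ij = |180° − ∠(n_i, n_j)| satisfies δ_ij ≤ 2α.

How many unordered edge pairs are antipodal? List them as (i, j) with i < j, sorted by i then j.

count = 8; pairs: (0,3), (0,4), (1,3), (1,4), (1,5), (2,4), (2,5), (3,5)

α = atan 0.8 = 38.66°;  2α = 77.32°
n_0 = (+0.7854, -0.6190)
n_1 = (+0.9960, -0.0888)
n_2 = (+0.8533, +0.5215)
n_3 = (-0.5547, +0.8321)
n_4 = (-0.9998, -0.0204)
n_5 = (-0.5355, -0.8445)
  (0,1): δ = 146.86°  ·
  (0,2): δ = 110.33°  ·
  (0,3): δ = 18.07°  ✓
  (0,4): δ = 39.41°  ✓
  (0,5): δ = 95.86°  ·
  (1,2): δ = 143.47°  ·
  (1,3): δ = 51.21°  ✓
  (1,4): δ = 6.26°  ✓
  (1,5): δ = 62.72°  ✓
  (2,3): δ = 87.74°  ·
  (2,4): δ = 30.26°  ✓
  (2,5): δ = 26.19°  ✓
  (3,4): δ = 122.52°  ·
  (3,5): δ = 66.07°  ✓
  (4,5): δ = 123.55°  ·
antipodal pairs: 8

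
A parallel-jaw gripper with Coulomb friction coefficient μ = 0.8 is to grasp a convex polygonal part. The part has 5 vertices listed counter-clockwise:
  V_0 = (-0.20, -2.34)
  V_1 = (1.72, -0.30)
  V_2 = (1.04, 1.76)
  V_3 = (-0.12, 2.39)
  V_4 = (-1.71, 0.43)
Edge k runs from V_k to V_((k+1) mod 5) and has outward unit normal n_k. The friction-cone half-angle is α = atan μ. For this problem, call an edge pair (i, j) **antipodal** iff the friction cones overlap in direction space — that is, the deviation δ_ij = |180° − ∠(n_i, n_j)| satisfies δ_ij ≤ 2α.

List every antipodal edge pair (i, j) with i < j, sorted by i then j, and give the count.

α = atan 0.8 = 38.66°;  2α = 77.32°
n_0 = (+0.7282, -0.6854)
n_1 = (+0.9496, +0.3135)
n_2 = (+0.4773, +0.8788)
n_3 = (-0.7766, +0.6300)
n_4 = (-0.8780, -0.4786)
  (0,1): δ = 118.47°  ·
  (0,2): δ = 75.24°  ✓
  (0,3): δ = 4.21°  ✓
  (0,4): δ = 71.86°  ✓
  (1,2): δ = 136.77°  ·
  (1,3): δ = 57.32°  ✓
  (1,4): δ = 10.33°  ✓
  (2,3): δ = 100.54°  ·
  (2,4): δ = 32.90°  ✓
  (3,4): δ = 112.35°  ·
antipodal pairs: 6

count = 6; pairs: (0,2), (0,3), (0,4), (1,3), (1,4), (2,4)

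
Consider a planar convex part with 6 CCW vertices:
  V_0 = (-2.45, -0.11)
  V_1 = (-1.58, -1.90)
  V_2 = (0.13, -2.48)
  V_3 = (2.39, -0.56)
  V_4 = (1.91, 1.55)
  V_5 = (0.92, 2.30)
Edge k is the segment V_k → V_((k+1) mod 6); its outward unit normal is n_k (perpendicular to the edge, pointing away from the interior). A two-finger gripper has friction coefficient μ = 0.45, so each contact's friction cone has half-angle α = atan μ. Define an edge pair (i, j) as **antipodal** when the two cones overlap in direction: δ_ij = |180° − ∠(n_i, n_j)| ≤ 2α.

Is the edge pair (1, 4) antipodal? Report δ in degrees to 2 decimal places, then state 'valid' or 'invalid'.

α = atan 0.45 = 24.23°;  2α = 48.46°
edge 1: e_1 = (+1.71, -0.58);  n_1 = (-0.3212, -0.9470)
edge 4: e_4 = (-0.99, +0.75);  n_4 = (+0.6039, +0.7971)
∠(n_1, n_4) = 161.59°
δ = |180° − 161.59°| = 18.41°
18.41° ≤ 2α = 48.46°  →  valid

δ = 18.41°, valid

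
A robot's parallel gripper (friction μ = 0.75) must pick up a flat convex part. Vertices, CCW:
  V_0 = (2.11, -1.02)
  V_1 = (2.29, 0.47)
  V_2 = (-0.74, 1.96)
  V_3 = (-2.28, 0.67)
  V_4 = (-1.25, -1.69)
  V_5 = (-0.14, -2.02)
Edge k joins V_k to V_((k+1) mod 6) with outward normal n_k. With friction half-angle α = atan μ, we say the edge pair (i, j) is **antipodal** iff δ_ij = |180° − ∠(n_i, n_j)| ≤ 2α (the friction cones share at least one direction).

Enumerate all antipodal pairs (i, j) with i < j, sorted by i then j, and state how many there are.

count = 7; pairs: (0,2), (0,3), (1,3), (1,4), (1,5), (2,4), (2,5)

α = atan 0.75 = 36.87°;  2α = 73.74°
n_0 = (+0.9928, -0.1199)
n_1 = (+0.4413, +0.8974)
n_2 = (-0.6421, +0.7666)
n_3 = (-0.9165, -0.4000)
n_4 = (-0.2850, -0.9585)
n_5 = (+0.4061, -0.9138)
  (0,1): δ = 109.30°  ·
  (0,2): δ = 43.16°  ✓
  (0,3): δ = 30.47°  ✓
  (0,4): δ = 80.33°  ·
  (0,5): δ = 120.85°  ·
  (1,2): δ = 113.86°  ·
  (1,3): δ = 40.24°  ✓
  (1,4): δ = 9.63°  ✓
  (1,5): δ = 50.15°  ✓
  (2,3): δ = 106.37°  ·
  (2,4): δ = 56.51°  ✓
  (2,5): δ = 15.99°  ✓
  (3,4): δ = 130.14°  ·
  (3,5): δ = 89.62°  ·
  (4,5): δ = 139.48°  ·
antipodal pairs: 7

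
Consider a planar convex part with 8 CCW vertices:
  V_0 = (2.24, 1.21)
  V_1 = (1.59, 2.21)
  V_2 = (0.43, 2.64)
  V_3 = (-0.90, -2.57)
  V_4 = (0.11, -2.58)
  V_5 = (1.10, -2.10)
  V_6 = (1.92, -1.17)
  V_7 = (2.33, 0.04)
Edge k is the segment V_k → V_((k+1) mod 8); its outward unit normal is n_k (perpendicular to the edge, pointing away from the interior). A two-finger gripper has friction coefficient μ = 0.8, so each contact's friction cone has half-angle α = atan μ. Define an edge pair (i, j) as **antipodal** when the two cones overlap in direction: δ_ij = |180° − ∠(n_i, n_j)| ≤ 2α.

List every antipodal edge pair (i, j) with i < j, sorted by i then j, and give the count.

count = 10; pairs: (0,2), (0,3), (1,3), (1,4), (1,5), (2,3), (2,4), (2,5), (2,6), (2,7)

α = atan 0.8 = 38.66°;  2α = 77.32°
n_0 = (+0.8384, +0.5450)
n_1 = (+0.3476, +0.9377)
n_2 = (-0.9689, +0.2473)
n_3 = (-0.0099, -1.0000)
n_4 = (+0.4363, -0.8998)
n_5 = (+0.7501, -0.6614)
n_6 = (+0.9471, -0.3209)
n_7 = (+0.9971, +0.0767)
  (0,1): δ = 143.36°  ·
  (0,2): δ = 47.34°  ✓
  (0,3): δ = 56.41°  ✓
  (0,4): δ = 82.84°  ·
  (0,5): δ = 105.57°  ·
  (0,6): δ = 128.26°  ·
  (0,7): δ = 151.37°  ·
  (1,2): δ = 83.98°  ·
  (1,3): δ = 19.77°  ✓
  (1,4): δ = 46.21°  ✓
  (1,5): δ = 68.94°  ✓
  (1,6): δ = 91.62°  ·
  (1,7): δ = 114.74°  ·
  (2,3): δ = 76.25°  ✓
  (2,4): δ = 49.81°  ✓
  (2,5): δ = 27.08°  ✓
  (2,6): δ = 4.40°  ✓
  (2,7): δ = 18.72°  ✓
  (3,4): δ = 153.57°  ·
  (3,5): δ = 130.84°  ·
  (3,6): δ = 108.15°  ·
  (3,7): δ = 85.03°  ·
  (4,5): δ = 157.27°  ·
  (4,6): δ = 134.58°  ·
  (4,7): δ = 111.47°  ·
  (5,6): δ = 157.32°  ·
  (5,7): δ = 134.20°  ·
  (6,7): δ = 156.88°  ·
antipodal pairs: 10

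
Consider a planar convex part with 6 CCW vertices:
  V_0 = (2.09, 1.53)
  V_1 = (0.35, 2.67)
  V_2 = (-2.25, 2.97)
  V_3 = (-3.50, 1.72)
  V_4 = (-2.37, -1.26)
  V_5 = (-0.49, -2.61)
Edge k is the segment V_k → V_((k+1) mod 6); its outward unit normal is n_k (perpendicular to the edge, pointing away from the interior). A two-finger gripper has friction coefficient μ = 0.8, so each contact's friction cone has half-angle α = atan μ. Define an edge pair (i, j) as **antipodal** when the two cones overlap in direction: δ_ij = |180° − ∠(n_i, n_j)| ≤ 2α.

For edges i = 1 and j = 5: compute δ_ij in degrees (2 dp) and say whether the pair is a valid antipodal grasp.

α = atan 0.8 = 38.66°;  2α = 77.32°
edge 1: e_1 = (-2.60, +0.30);  n_1 = (+0.1146, +0.9934)
edge 5: e_5 = (+2.58, +4.14);  n_5 = (+0.8487, -0.5289)
∠(n_1, n_5) = 115.35°
δ = |180° − 115.35°| = 64.65°
64.65° ≤ 2α = 77.32°  →  valid

δ = 64.65°, valid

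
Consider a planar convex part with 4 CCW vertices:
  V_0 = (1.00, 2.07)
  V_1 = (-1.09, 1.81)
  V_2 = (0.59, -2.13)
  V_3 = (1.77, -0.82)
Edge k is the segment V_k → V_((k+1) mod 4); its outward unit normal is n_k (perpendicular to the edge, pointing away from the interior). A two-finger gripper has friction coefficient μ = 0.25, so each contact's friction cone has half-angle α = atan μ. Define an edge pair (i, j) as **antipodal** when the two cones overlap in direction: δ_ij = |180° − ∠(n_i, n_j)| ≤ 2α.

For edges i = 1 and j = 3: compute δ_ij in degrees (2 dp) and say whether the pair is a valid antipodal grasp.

δ = 8.17°, valid

α = atan 0.25 = 14.04°;  2α = 28.07°
edge 1: e_1 = (+1.68, -3.94);  n_1 = (-0.9199, -0.3922)
edge 3: e_3 = (-0.77, +2.89);  n_3 = (+0.9663, +0.2575)
∠(n_1, n_3) = 171.83°
δ = |180° − 171.83°| = 8.17°
8.17° ≤ 2α = 28.07°  →  valid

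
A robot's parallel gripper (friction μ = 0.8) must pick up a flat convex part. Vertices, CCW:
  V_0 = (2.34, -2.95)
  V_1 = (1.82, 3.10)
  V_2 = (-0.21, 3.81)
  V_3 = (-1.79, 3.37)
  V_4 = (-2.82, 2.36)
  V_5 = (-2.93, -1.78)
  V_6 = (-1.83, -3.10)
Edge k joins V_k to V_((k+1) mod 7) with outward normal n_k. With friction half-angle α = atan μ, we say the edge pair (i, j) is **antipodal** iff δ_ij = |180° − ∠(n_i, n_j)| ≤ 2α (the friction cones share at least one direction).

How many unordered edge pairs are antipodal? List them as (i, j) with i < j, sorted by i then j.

α = atan 0.8 = 38.66°;  2α = 77.32°
n_0 = (+0.9963, +0.0856)
n_1 = (+0.3301, +0.9439)
n_2 = (-0.2683, +0.9633)
n_3 = (-0.7001, +0.7140)
n_4 = (-0.9996, +0.0266)
n_5 = (-0.7682, -0.6402)
n_6 = (+0.0359, -0.9994)
  (0,1): δ = 114.19°  ·
  (0,2): δ = 79.35°  ·
  (0,3): δ = 50.47°  ✓
  (0,4): δ = 6.43°  ✓
  (0,5): δ = 34.89°  ✓
  (0,6): δ = 87.15°  ·
  (1,2): δ = 145.16°  ·
  (1,3): δ = 116.28°  ·
  (1,4): δ = 72.24°  ✓
  (1,5): δ = 30.92°  ✓
  (1,6): δ = 21.34°  ✓
  (2,3): δ = 151.12°  ·
  (2,4): δ = 107.08°  ·
  (2,5): δ = 65.76°  ✓
  (2,6): δ = 13.50°  ✓
  (3,4): δ = 135.96°  ·
  (3,5): δ = 94.63°  ·
  (3,6): δ = 42.38°  ✓
  (4,5): δ = 138.67°  ·
  (4,6): δ = 86.42°  ·
  (5,6): δ = 127.75°  ·
antipodal pairs: 9

count = 9; pairs: (0,3), (0,4), (0,5), (1,4), (1,5), (1,6), (2,5), (2,6), (3,6)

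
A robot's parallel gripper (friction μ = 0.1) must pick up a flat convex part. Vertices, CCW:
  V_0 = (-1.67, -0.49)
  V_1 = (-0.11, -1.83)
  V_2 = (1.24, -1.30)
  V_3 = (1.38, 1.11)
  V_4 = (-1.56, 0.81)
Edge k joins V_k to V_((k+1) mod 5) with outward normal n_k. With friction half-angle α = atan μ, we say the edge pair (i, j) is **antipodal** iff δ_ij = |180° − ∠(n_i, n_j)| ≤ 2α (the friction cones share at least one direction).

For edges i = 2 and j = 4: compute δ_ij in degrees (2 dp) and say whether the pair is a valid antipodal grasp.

α = atan 0.1 = 5.71°;  2α = 11.42°
edge 2: e_2 = (+0.14, +2.41);  n_2 = (+0.9983, -0.0580)
edge 4: e_4 = (-0.11, -1.30);  n_4 = (-0.9964, +0.0843)
∠(n_2, n_4) = 178.49°
δ = |180° − 178.49°| = 1.51°
1.51° ≤ 2α = 11.42°  →  valid

δ = 1.51°, valid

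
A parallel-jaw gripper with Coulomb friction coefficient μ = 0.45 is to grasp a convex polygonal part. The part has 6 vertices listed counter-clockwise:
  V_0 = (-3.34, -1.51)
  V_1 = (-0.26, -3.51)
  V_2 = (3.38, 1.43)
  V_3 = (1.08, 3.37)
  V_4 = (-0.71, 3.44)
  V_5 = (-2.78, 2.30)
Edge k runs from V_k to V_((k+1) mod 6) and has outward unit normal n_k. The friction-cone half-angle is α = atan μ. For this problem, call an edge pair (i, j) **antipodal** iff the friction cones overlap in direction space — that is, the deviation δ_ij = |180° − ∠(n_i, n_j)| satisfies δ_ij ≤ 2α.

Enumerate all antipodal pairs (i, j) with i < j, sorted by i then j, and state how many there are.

α = atan 0.45 = 24.23°;  2α = 48.46°
n_0 = (-0.5446, -0.8387)
n_1 = (+0.8051, -0.5932)
n_2 = (+0.6447, +0.7644)
n_3 = (+0.0391, +0.9992)
n_4 = (-0.4824, +0.8759)
n_5 = (-0.9894, +0.1454)
  (0,1): δ = 93.39°  ·
  (0,2): δ = 7.15°  ✓
  (0,3): δ = 30.76°  ✓
  (0,4): δ = 61.84°  ·
  (0,5): δ = 114.64°  ·
  (1,2): δ = 93.76°  ·
  (1,3): δ = 55.86°  ·
  (1,4): δ = 24.77°  ✓
  (1,5): δ = 28.02°  ✓
  (2,3): δ = 142.09°  ·
  (2,4): δ = 111.01°  ·
  (2,5): δ = 58.21°  ·
  (3,4): δ = 148.92°  ·
  (3,5): δ = 96.12°  ·
  (4,5): δ = 127.20°  ·
antipodal pairs: 4

count = 4; pairs: (0,2), (0,3), (1,4), (1,5)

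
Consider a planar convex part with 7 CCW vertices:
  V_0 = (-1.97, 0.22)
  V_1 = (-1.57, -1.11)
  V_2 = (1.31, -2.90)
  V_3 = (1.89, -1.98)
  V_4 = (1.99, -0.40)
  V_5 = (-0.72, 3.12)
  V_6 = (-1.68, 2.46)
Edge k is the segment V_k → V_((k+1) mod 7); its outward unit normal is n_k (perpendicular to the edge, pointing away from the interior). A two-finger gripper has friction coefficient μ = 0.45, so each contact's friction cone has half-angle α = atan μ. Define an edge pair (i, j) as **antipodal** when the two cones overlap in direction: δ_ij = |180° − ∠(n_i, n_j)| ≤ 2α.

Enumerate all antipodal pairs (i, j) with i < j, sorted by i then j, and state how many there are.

α = atan 0.45 = 24.23°;  2α = 48.46°
n_0 = (-0.9576, -0.2880)
n_1 = (-0.5279, -0.8493)
n_2 = (+0.8459, -0.5333)
n_3 = (+0.9980, -0.0632)
n_4 = (+0.7924, +0.6100)
n_5 = (-0.5665, +0.8240)
n_6 = (-0.9917, +0.1284)
  (0,1): δ = 138.60°  ·
  (0,2): δ = 48.97°  ·
  (0,3): δ = 20.36°  ✓
  (0,4): δ = 20.85°  ✓
  (0,5): δ = 107.77°  ·
  (0,6): δ = 155.88°  ·
  (1,2): δ = 90.37°  ·
  (1,3): δ = 61.76°  ·
  (1,4): δ = 20.55°  ✓
  (1,5): δ = 66.37°  ·
  (1,6): δ = 114.49°  ·
  (2,3): δ = 151.39°  ·
  (2,4): δ = 110.18°  ·
  (2,5): δ = 23.26°  ✓
  (2,6): δ = 24.85°  ✓
  (3,4): δ = 138.79°  ·
  (3,5): δ = 51.87°  ·
  (3,6): δ = 3.76°  ✓
  (4,5): δ = 93.08°  ·
  (4,6): δ = 44.97°  ✓
  (5,6): δ = 131.89°  ·
antipodal pairs: 7

count = 7; pairs: (0,3), (0,4), (1,4), (2,5), (2,6), (3,6), (4,6)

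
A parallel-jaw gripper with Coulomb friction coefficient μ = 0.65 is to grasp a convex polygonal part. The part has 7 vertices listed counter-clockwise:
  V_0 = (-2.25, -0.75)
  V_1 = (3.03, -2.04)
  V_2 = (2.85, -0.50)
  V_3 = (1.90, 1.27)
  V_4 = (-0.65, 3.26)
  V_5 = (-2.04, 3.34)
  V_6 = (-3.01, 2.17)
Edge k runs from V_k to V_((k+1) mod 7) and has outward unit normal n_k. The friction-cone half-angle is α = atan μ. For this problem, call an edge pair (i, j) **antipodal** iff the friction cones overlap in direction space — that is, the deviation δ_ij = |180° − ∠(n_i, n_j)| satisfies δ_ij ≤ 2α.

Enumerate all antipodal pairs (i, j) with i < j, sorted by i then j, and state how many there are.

count = 8; pairs: (0,2), (0,3), (0,4), (0,5), (1,5), (1,6), (2,6), (3,6)

α = atan 0.65 = 33.02°;  2α = 66.05°
n_0 = (-0.2373, -0.9714)
n_1 = (+0.9932, +0.1161)
n_2 = (+0.8811, +0.4729)
n_3 = (+0.6152, +0.7884)
n_4 = (+0.0575, +0.9983)
n_5 = (-0.7698, +0.6382)
n_6 = (-0.9678, -0.2519)
  (0,1): δ = 69.60°  ·
  (0,2): δ = 48.05°  ✓
  (0,3): δ = 24.24°  ✓
  (0,4): δ = 10.44°  ✓
  (0,5): δ = 64.07°  ✓
  (0,6): δ = 118.32°  ·
  (1,2): δ = 158.44°  ·
  (1,3): δ = 134.63°  ·
  (1,4): δ = 99.96°  ·
  (1,5): δ = 46.33°  ✓
  (1,6): δ = 7.92°  ✓
  (2,3): δ = 156.19°  ·
  (2,4): δ = 121.52°  ·
  (2,5): δ = 67.88°  ·
  (2,6): δ = 13.63°  ✓
  (3,4): δ = 145.33°  ·
  (3,5): δ = 91.69°  ·
  (3,6): δ = 37.44°  ✓
  (4,5): δ = 126.37°  ·
  (4,6): δ = 72.12°  ·
  (5,6): δ = 125.75°  ·
antipodal pairs: 8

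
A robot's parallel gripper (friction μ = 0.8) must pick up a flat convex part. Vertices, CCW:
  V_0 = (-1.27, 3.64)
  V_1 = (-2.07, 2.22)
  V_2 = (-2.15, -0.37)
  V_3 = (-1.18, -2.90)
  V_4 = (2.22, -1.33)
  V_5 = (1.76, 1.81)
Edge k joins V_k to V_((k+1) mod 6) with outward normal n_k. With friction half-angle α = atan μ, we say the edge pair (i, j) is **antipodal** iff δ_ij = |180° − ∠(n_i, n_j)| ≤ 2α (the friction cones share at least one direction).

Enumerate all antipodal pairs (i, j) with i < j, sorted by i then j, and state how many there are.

α = atan 0.8 = 38.66°;  2α = 77.32°
n_0 = (-0.8712, +0.4908)
n_1 = (-0.9995, +0.0309)
n_2 = (-0.9337, -0.3580)
n_3 = (+0.4192, -0.9079)
n_4 = (+0.9894, +0.1449)
n_5 = (+0.5170, +0.8560)
  (0,1): δ = 152.37°  ·
  (0,2): δ = 129.63°  ·
  (0,3): δ = 35.82°  ✓
  (0,4): δ = 37.73°  ✓
  (0,5): δ = 88.27°  ·
  (1,2): δ = 157.25°  ·
  (1,3): δ = 63.44°  ✓
  (1,4): δ = 10.10°  ✓
  (1,5): δ = 60.64°  ✓
  (2,3): δ = 86.19°  ·
  (2,4): δ = 12.64°  ✓
  (2,5): δ = 37.89°  ✓
  (3,4): δ = 106.45°  ·
  (3,5): δ = 55.92°  ✓
  (4,5): δ = 129.46°  ·
antipodal pairs: 8

count = 8; pairs: (0,3), (0,4), (1,3), (1,4), (1,5), (2,4), (2,5), (3,5)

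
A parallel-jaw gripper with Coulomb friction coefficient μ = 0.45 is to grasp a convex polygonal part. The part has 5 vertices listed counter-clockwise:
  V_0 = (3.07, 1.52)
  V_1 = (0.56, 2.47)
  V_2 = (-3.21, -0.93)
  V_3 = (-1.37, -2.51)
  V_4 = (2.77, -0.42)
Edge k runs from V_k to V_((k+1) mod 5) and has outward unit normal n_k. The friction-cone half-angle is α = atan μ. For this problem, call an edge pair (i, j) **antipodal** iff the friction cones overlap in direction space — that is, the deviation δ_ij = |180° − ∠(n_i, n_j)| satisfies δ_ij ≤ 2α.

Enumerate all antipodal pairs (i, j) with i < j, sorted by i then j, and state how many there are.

α = atan 0.45 = 24.23°;  2α = 48.46°
n_0 = (+0.3540, +0.9353)
n_1 = (-0.6697, +0.7426)
n_2 = (-0.6515, -0.7587)
n_3 = (+0.4507, -0.8927)
n_4 = (+0.9883, -0.1528)
  (0,1): δ = 117.22°  ·
  (0,2): δ = 19.92°  ✓
  (0,3): δ = 47.52°  ✓
  (0,4): δ = 101.94°  ·
  (1,2): δ = 82.70°  ·
  (1,3): δ = 15.26°  ✓
  (1,4): δ = 39.16°  ✓
  (2,3): δ = 112.56°  ·
  (2,4): δ = 58.14°  ·
  (3,4): δ = 125.58°  ·
antipodal pairs: 4

count = 4; pairs: (0,2), (0,3), (1,3), (1,4)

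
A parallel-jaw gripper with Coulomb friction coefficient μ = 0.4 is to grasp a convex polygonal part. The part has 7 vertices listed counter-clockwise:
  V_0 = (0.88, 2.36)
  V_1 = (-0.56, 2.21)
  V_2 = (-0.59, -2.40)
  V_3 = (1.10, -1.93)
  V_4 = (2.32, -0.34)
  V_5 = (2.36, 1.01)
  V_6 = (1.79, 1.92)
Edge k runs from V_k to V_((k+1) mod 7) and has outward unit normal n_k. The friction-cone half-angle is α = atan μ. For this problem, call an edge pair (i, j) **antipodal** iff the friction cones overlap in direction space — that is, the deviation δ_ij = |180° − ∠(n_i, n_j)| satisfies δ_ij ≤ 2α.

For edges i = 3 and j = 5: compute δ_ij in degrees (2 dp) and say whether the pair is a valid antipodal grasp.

δ = 110.44°, invalid

α = atan 0.4 = 21.80°;  2α = 43.60°
edge 3: e_3 = (+1.22, +1.59);  n_3 = (+0.7934, -0.6087)
edge 5: e_5 = (-0.57, +0.91);  n_5 = (+0.8475, +0.5308)
∠(n_3, n_5) = 69.56°
δ = |180° − 69.56°| = 110.44°
110.44° > 2α = 43.60°  →  invalid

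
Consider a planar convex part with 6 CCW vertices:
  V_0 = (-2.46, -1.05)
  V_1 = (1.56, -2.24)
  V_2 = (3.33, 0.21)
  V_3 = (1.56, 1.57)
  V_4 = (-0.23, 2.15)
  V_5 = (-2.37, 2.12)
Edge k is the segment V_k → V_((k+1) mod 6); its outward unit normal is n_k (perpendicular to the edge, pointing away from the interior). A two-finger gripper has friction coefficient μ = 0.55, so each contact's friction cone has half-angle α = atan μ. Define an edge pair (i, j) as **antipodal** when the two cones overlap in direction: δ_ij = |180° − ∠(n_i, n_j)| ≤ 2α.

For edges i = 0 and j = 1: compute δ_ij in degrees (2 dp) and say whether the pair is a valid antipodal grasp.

δ = 109.36°, invalid

α = atan 0.55 = 28.81°;  2α = 57.62°
edge 0: e_0 = (+4.02, -1.19);  n_0 = (-0.2838, -0.9589)
edge 1: e_1 = (+1.77, +2.45);  n_1 = (+0.8106, -0.5856)
∠(n_0, n_1) = 70.64°
δ = |180° − 70.64°| = 109.36°
109.36° > 2α = 57.62°  →  invalid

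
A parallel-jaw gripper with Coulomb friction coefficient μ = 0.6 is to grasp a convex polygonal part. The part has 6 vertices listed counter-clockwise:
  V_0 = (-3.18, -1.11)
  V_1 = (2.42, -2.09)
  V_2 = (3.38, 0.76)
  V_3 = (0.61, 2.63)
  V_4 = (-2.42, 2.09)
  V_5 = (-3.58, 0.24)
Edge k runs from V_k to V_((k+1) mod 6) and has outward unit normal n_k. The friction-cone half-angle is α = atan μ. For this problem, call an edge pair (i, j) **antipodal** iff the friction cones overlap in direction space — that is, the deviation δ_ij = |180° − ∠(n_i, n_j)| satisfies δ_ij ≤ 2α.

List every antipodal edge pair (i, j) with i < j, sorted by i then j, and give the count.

count = 6; pairs: (0,2), (0,3), (1,3), (1,4), (1,5), (2,5)

α = atan 0.6 = 30.96°;  2α = 61.93°
n_0 = (-0.1724, -0.9850)
n_1 = (+0.9477, -0.3192)
n_2 = (+0.5595, +0.8288)
n_3 = (-0.1755, +0.9845)
n_4 = (-0.8472, +0.5312)
n_5 = (-0.9588, -0.2841)
  (0,1): δ = 98.69°  ·
  (0,2): δ = 24.10°  ✓
  (0,3): δ = 20.03°  ✓
  (0,4): δ = 67.84°  ·
  (0,5): δ = 116.43°  ·
  (1,2): δ = 105.41°  ·
  (1,3): δ = 61.28°  ✓
  (1,4): δ = 13.47°  ✓
  (1,5): δ = 35.12°  ✓
  (2,3): δ = 135.87°  ·
  (2,4): δ = 88.07°  ·
  (2,5): δ = 39.47°  ✓
  (3,4): δ = 132.19°  ·
  (3,5): δ = 83.60°  ·
  (4,5): δ = 131.41°  ·
antipodal pairs: 6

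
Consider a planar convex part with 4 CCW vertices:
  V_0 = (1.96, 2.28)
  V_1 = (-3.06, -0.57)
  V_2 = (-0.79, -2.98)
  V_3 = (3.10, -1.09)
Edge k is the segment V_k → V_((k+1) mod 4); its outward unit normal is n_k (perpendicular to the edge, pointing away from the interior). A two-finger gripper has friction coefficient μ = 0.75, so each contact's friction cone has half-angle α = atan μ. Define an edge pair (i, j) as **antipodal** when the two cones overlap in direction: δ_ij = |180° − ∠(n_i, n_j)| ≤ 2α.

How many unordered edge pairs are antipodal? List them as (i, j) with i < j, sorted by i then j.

count = 2; pairs: (0,2), (1,3)

α = atan 0.75 = 36.87°;  2α = 73.74°
n_0 = (-0.4937, +0.8696)
n_1 = (-0.7279, -0.6856)
n_2 = (+0.4370, -0.8995)
n_3 = (+0.9473, +0.3204)
  (0,1): δ = 76.30°  ·
  (0,2): δ = 3.67°  ✓
  (0,3): δ = 79.10°  ·
  (1,2): δ = 107.37°  ·
  (1,3): δ = 24.60°  ✓
  (2,3): δ = 97.22°  ·
antipodal pairs: 2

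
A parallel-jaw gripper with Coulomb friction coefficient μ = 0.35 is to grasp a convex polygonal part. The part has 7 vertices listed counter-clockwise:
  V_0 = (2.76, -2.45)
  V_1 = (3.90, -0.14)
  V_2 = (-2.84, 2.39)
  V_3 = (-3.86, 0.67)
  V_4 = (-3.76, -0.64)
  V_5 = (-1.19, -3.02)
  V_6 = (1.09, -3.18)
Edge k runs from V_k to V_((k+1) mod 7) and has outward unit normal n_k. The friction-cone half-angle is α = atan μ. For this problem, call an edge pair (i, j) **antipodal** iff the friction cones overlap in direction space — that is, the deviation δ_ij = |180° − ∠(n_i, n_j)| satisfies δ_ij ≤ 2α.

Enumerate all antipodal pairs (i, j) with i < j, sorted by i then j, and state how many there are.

α = atan 0.35 = 19.29°;  2α = 38.58°
n_0 = (+0.8967, -0.4425)
n_1 = (+0.3514, +0.9362)
n_2 = (-0.8601, +0.5101)
n_3 = (-0.9971, -0.0761)
n_4 = (-0.6795, -0.7337)
n_5 = (-0.0700, -0.9975)
n_6 = (+0.4005, -0.9163)
  (0,1): δ = 84.31°  ·
  (0,2): δ = 4.40°  ✓
  (0,3): δ = 30.63°  ✓
  (0,4): δ = 73.46°  ·
  (0,5): δ = 112.25°  ·
  (0,6): δ = 139.88°  ·
  (1,2): δ = 100.09°  ·
  (1,3): δ = 65.06°  ·
  (1,4): δ = 22.23°  ✓
  (1,5): δ = 16.56°  ✓
  (1,6): δ = 44.19°  ·
  (2,3): δ = 144.97°  ·
  (2,4): δ = 102.13°  ·
  (2,5): δ = 63.35°  ·
  (2,6): δ = 35.72°  ✓
  (3,4): δ = 137.17°  ·
  (3,5): δ = 98.38°  ·
  (3,6): δ = 70.75°  ·
  (4,5): δ = 141.21°  ·
  (4,6): δ = 113.59°  ·
  (5,6): δ = 152.37°  ·
antipodal pairs: 5

count = 5; pairs: (0,2), (0,3), (1,4), (1,5), (2,6)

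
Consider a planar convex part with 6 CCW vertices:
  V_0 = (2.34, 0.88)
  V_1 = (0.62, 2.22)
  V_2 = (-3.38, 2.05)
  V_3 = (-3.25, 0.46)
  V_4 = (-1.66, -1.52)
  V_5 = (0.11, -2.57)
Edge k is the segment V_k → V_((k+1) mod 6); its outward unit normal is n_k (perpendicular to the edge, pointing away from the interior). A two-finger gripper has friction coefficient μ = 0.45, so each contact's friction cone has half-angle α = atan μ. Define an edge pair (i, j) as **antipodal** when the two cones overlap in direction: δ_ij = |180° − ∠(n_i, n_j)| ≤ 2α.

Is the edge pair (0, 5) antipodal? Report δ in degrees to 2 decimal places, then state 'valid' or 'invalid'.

δ = 95.04°, invalid

α = atan 0.45 = 24.23°;  2α = 48.46°
edge 0: e_0 = (-1.72, +1.34);  n_0 = (+0.6146, +0.7889)
edge 5: e_5 = (+2.23, +3.45);  n_5 = (+0.8398, -0.5428)
∠(n_0, n_5) = 84.96°
δ = |180° − 84.96°| = 95.04°
95.04° > 2α = 48.46°  →  invalid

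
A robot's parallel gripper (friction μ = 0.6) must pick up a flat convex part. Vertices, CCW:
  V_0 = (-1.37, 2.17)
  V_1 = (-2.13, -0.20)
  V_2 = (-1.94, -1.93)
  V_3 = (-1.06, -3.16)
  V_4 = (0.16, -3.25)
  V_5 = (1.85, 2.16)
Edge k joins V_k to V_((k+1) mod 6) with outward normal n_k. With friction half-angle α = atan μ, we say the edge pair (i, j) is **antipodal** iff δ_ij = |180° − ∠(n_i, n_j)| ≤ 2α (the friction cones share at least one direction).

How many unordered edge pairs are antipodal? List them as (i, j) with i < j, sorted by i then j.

α = atan 0.6 = 30.96°;  2α = 61.93°
n_0 = (-0.9522, +0.3054)
n_1 = (-0.9940, -0.1092)
n_2 = (-0.8133, -0.5819)
n_3 = (-0.0736, -0.9973)
n_4 = (+0.9545, -0.2982)
n_5 = (+0.0031, +1.0000)
  (0,1): δ = 155.95°  ·
  (0,2): δ = 126.64°  ·
  (0,3): δ = 76.44°  ·
  (0,4): δ = 0.43°  ✓
  (0,5): δ = 107.60°  ·
  (1,2): δ = 150.69°  ·
  (1,3): δ = 100.49°  ·
  (1,4): δ = 23.62°  ✓
  (1,5): δ = 83.55°  ·
  (2,3): δ = 129.80°  ·
  (2,4): δ = 52.93°  ✓
  (2,5): δ = 54.24°  ✓
  (3,4): δ = 103.13°  ·
  (3,5): δ = 4.04°  ✓
  (4,5): δ = 72.83°  ·
antipodal pairs: 5

count = 5; pairs: (0,4), (1,4), (2,4), (2,5), (3,5)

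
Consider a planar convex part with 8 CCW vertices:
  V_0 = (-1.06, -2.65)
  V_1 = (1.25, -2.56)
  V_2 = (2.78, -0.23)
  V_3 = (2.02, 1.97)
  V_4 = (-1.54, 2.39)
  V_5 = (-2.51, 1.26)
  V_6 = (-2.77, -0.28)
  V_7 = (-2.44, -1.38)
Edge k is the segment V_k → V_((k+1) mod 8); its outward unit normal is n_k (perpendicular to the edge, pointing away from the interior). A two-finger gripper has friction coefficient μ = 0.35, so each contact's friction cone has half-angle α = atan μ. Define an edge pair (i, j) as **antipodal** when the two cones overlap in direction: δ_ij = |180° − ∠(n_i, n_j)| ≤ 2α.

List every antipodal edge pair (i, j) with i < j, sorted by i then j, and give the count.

count = 7; pairs: (0,3), (1,4), (1,5), (2,5), (2,6), (2,7), (3,7)

α = atan 0.35 = 19.29°;  2α = 38.58°
n_0 = (+0.0389, -0.9992)
n_1 = (+0.8359, -0.5489)
n_2 = (+0.9452, +0.3265)
n_3 = (+0.1172, +0.9931)
n_4 = (-0.7588, +0.6513)
n_5 = (-0.9860, +0.1665)
n_6 = (-0.9578, -0.2873)
n_7 = (-0.6772, -0.7358)
  (0,1): δ = 125.52°  ·
  (0,2): δ = 73.17°  ·
  (0,3): δ = 8.96°  ✓
  (0,4): δ = 47.13°  ·
  (0,5): δ = 78.19°  ·
  (0,6): δ = 104.47°  ·
  (0,7): δ = 135.15°  ·
  (1,2): δ = 127.65°  ·
  (1,3): δ = 63.44°  ·
  (1,4): δ = 7.35°  ✓
  (1,5): δ = 23.71°  ✓
  (1,6): δ = 49.99°  ·
  (1,7): δ = 80.67°  ·
  (2,3): δ = 115.79°  ·
  (2,4): δ = 59.70°  ·
  (2,5): δ = 28.64°  ✓
  (2,6): δ = 2.36°  ✓
  (2,7): δ = 28.32°  ✓
  (3,4): δ = 123.91°  ·
  (3,5): δ = 92.85°  ·
  (3,6): δ = 66.57°  ·
  (3,7): δ = 35.89°  ✓
  (4,5): δ = 148.94°  ·
  (4,6): δ = 122.66°  ·
  (4,7): δ = 91.98°  ·
  (5,6): δ = 153.72°  ·
  (5,7): δ = 123.04°  ·
  (6,7): δ = 149.32°  ·
antipodal pairs: 7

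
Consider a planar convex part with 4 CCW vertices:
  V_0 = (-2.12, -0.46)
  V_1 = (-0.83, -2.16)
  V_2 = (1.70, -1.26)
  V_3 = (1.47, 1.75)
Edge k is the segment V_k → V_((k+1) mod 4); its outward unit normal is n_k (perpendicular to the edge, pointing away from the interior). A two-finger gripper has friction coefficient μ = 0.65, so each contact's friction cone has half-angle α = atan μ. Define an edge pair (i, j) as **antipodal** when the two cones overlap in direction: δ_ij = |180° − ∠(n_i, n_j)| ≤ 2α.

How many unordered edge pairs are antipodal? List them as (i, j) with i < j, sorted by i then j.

count = 3; pairs: (0,2), (1,3), (2,3)

α = atan 0.65 = 33.02°;  2α = 66.05°
n_0 = (-0.7966, -0.6045)
n_1 = (+0.3352, -0.9422)
n_2 = (+0.9971, +0.0762)
n_3 = (-0.5242, +0.8516)
  (0,1): δ = 107.61°  ·
  (0,2): δ = 32.82°  ✓
  (0,3): δ = 84.42°  ·
  (1,2): δ = 105.21°  ·
  (1,3): δ = 12.03°  ✓
  (2,3): δ = 62.75°  ✓
antipodal pairs: 3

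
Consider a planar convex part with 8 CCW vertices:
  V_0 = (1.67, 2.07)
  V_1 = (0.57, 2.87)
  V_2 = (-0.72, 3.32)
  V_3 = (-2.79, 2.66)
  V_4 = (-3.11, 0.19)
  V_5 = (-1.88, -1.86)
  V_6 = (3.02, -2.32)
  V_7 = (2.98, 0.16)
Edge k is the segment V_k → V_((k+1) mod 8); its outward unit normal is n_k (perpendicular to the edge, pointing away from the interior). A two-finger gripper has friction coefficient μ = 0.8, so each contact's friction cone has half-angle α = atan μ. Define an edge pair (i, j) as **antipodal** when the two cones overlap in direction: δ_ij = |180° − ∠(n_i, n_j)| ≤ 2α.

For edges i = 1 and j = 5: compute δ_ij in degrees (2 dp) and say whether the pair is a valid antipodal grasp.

δ = 13.87°, valid

α = atan 0.8 = 38.66°;  2α = 77.32°
edge 1: e_1 = (-1.29, +0.45);  n_1 = (+0.3294, +0.9442)
edge 5: e_5 = (+4.90, -0.46);  n_5 = (-0.0935, -0.9956)
∠(n_1, n_5) = 166.13°
δ = |180° − 166.13°| = 13.87°
13.87° ≤ 2α = 77.32°  →  valid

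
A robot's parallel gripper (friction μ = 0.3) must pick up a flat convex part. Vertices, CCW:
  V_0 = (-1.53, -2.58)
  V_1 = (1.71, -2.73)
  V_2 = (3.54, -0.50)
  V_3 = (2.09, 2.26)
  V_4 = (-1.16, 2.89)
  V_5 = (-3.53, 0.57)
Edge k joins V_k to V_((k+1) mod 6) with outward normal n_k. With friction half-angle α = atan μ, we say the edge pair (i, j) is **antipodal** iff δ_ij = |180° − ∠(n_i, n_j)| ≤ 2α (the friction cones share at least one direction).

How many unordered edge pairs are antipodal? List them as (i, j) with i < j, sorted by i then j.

count = 3; pairs: (0,3), (1,4), (2,5)

α = atan 0.3 = 16.70°;  2α = 33.40°
n_0 = (-0.0462, -0.9989)
n_1 = (+0.7730, -0.6344)
n_2 = (+0.8853, +0.4651)
n_3 = (+0.1903, +0.9817)
n_4 = (-0.6995, +0.7146)
n_5 = (-0.8442, -0.5360)
  (0,1): δ = 126.72°  ·
  (0,2): δ = 59.63°  ·
  (0,3): δ = 8.32°  ✓
  (0,4): δ = 47.04°  ·
  (0,5): δ = 125.06°  ·
  (1,2): δ = 112.91°  ·
  (1,3): δ = 61.60°  ·
  (1,4): δ = 6.24°  ✓
  (1,5): δ = 71.79°  ·
  (2,3): δ = 128.69°  ·
  (2,4): δ = 73.33°  ·
  (2,5): δ = 4.70°  ✓
  (3,4): δ = 124.64°  ·
  (3,5): δ = 46.62°  ·
  (4,5): δ = 101.98°  ·
antipodal pairs: 3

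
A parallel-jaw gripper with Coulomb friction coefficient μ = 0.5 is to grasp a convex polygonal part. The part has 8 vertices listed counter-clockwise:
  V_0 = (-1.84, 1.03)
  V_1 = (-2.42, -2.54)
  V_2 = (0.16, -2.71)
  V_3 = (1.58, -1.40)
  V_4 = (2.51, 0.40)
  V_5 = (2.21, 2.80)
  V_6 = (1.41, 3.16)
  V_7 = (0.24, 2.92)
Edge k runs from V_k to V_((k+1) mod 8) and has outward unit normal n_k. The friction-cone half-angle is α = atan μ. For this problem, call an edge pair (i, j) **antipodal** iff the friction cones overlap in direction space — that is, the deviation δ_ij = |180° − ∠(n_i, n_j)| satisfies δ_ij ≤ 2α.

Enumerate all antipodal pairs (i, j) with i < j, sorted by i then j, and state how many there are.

count = 10; pairs: (0,2), (0,3), (0,4), (1,5), (1,6), (1,7), (2,6), (2,7), (3,6), (3,7)

α = atan 0.5 = 26.57°;  2α = 53.13°
n_0 = (-0.9871, +0.1604)
n_1 = (-0.0657, -0.9978)
n_2 = (+0.6781, -0.7350)
n_3 = (+0.8884, -0.4590)
n_4 = (+0.9923, +0.1240)
n_5 = (+0.4104, +0.9119)
n_6 = (-0.2009, +0.9796)
n_7 = (-0.6725, +0.7401)
  (0,1): δ = 84.54°  ·
  (0,2): δ = 38.08°  ✓
  (0,3): δ = 18.10°  ✓
  (0,4): δ = 16.35°  ✓
  (0,5): δ = 75.00°  ·
  (0,6): δ = 110.82°  ·
  (0,7): δ = 141.49°  ·
  (1,2): δ = 133.54°  ·
  (1,3): δ = 113.55°  ·
  (1,4): δ = 79.11°  ·
  (1,5): δ = 20.46°  ✓
  (1,6): δ = 15.36°  ✓
  (1,7): δ = 46.03°  ✓
  (2,3): δ = 160.02°  ·
  (2,4): δ = 125.57°  ·
  (2,5): δ = 66.92°  ·
  (2,6): δ = 31.10°  ✓
  (2,7): δ = 0.43°  ✓
  (3,4): δ = 145.55°  ·
  (3,5): δ = 86.90°  ·
  (3,6): δ = 51.08°  ✓
  (3,7): δ = 20.42°  ✓
  (4,5): δ = 121.35°  ·
  (4,6): δ = 85.53°  ·
  (4,7): δ = 54.87°  ·
  (5,6): δ = 144.18°  ·
  (5,7): δ = 113.51°  ·
  (6,7): δ = 149.33°  ·
antipodal pairs: 10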